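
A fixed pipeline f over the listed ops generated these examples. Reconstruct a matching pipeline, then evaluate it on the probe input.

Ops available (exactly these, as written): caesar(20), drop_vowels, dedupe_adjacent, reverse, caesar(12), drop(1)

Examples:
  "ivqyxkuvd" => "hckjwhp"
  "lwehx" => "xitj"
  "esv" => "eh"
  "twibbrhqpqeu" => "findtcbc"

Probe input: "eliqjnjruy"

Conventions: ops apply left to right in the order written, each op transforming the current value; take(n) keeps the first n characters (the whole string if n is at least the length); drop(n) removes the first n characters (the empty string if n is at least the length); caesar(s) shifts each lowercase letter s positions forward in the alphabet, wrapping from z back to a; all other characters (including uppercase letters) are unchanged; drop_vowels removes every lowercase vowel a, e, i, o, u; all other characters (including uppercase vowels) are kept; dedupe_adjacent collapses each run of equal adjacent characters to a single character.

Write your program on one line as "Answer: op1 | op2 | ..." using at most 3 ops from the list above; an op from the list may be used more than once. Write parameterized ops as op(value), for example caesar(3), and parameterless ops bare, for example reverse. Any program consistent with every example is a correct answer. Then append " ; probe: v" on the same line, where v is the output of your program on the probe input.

drop_vowels | caesar(12) | dedupe_adjacent ; probe: "xcvzvdk"

Check, running the answer program on each example:
  "ivqyxkuvd" -> "vqyxkvd" -> "hckjwhp" -> "hckjwhp"
  "lwehx" -> "lwhx" -> "xitj" -> "xitj"
  "esv" -> "sv" -> "eh" -> "eh"
  "twibbrhqpqeu" -> "twbbrhqpq" -> "finndtcbc" -> "findtcbc"
  probe: "eliqjnjruy" -> "lqjnjry" -> "xcvzvdk" -> "xcvzvdk"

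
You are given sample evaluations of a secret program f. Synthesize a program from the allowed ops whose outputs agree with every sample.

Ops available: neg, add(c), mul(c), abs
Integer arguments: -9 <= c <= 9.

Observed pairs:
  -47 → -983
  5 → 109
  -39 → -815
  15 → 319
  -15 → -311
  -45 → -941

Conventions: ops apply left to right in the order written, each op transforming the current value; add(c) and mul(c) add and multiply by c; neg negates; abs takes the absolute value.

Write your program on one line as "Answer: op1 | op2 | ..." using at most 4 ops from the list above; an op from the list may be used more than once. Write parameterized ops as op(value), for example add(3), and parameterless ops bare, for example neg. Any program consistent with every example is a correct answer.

mul(-7) | mul(3) | neg | add(4)

Check, running the answer program on each example:
  -47 -> 329 -> 987 -> -987 -> -983
  5 -> -35 -> -105 -> 105 -> 109
  -39 -> 273 -> 819 -> -819 -> -815
  15 -> -105 -> -315 -> 315 -> 319
  -15 -> 105 -> 315 -> -315 -> -311
  -45 -> 315 -> 945 -> -945 -> -941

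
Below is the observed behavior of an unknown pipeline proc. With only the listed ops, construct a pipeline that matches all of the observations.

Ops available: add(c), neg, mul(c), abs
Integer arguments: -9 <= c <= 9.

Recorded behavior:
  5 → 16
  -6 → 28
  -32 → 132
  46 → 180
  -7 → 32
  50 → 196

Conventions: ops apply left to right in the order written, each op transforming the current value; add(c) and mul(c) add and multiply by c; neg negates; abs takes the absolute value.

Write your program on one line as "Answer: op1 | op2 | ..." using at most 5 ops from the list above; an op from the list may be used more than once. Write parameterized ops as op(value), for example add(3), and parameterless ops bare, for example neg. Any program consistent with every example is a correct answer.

add(-2) | add(1) | abs | mul(4)

Check, running the answer program on each example:
  5 -> 3 -> 4 -> 4 -> 16
  -6 -> -8 -> -7 -> 7 -> 28
  -32 -> -34 -> -33 -> 33 -> 132
  46 -> 44 -> 45 -> 45 -> 180
  -7 -> -9 -> -8 -> 8 -> 32
  50 -> 48 -> 49 -> 49 -> 196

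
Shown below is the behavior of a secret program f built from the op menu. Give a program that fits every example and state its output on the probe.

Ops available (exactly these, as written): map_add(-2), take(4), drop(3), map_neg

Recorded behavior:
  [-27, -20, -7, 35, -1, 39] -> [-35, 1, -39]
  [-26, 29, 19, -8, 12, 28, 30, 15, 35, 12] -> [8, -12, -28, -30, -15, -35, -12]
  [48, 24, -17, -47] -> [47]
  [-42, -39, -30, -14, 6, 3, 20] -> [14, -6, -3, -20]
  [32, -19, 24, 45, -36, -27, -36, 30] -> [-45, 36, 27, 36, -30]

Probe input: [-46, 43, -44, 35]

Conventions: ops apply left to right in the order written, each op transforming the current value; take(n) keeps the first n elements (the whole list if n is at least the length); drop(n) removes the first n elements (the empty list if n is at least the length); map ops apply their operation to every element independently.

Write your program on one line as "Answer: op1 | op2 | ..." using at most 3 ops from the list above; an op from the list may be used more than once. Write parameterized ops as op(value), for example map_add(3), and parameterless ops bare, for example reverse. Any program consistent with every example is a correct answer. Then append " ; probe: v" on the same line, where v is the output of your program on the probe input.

map_neg | drop(3) ; probe: [-35]

Check, running the answer program on each example:
  [-27, -20, -7, 35, -1, 39] -> [27, 20, 7, -35, 1, -39] -> [-35, 1, -39]
  [-26, 29, 19, -8, 12, 28, 30, 15, 35, 12] -> [26, -29, -19, 8, -12, -28, -30, -15, -35, -12] -> [8, -12, -28, -30, -15, -35, -12]
  [48, 24, -17, -47] -> [-48, -24, 17, 47] -> [47]
  [-42, -39, -30, -14, 6, 3, 20] -> [42, 39, 30, 14, -6, -3, -20] -> [14, -6, -3, -20]
  [32, -19, 24, 45, -36, -27, -36, 30] -> [-32, 19, -24, -45, 36, 27, 36, -30] -> [-45, 36, 27, 36, -30]
  probe: [-46, 43, -44, 35] -> [46, -43, 44, -35] -> [-35]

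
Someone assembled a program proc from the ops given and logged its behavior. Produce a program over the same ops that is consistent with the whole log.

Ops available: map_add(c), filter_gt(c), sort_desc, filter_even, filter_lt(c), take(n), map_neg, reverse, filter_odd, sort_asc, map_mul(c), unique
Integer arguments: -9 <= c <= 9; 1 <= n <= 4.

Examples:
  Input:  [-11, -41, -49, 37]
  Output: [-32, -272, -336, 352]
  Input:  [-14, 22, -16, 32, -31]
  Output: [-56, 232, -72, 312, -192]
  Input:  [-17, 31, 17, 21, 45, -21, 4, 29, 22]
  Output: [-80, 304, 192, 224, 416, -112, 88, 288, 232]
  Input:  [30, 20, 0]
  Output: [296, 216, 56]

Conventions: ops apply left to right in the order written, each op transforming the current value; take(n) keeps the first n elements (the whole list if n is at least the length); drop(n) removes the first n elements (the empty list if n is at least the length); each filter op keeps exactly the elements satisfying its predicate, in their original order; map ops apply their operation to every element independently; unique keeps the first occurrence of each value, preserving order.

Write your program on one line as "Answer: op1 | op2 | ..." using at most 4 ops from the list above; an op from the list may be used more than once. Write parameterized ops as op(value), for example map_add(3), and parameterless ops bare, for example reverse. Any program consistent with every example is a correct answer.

map_neg | map_add(-7) | map_mul(-8)

Check, running the answer program on each example:
  [-11, -41, -49, 37] -> [11, 41, 49, -37] -> [4, 34, 42, -44] -> [-32, -272, -336, 352]
  [-14, 22, -16, 32, -31] -> [14, -22, 16, -32, 31] -> [7, -29, 9, -39, 24] -> [-56, 232, -72, 312, -192]
  [-17, 31, 17, 21, 45, -21, 4, 29, 22] -> [17, -31, -17, -21, -45, 21, -4, -29, -22] -> [10, -38, -24, -28, -52, 14, -11, -36, -29] -> [-80, 304, 192, 224, 416, -112, 88, 288, 232]
  [30, 20, 0] -> [-30, -20, 0] -> [-37, -27, -7] -> [296, 216, 56]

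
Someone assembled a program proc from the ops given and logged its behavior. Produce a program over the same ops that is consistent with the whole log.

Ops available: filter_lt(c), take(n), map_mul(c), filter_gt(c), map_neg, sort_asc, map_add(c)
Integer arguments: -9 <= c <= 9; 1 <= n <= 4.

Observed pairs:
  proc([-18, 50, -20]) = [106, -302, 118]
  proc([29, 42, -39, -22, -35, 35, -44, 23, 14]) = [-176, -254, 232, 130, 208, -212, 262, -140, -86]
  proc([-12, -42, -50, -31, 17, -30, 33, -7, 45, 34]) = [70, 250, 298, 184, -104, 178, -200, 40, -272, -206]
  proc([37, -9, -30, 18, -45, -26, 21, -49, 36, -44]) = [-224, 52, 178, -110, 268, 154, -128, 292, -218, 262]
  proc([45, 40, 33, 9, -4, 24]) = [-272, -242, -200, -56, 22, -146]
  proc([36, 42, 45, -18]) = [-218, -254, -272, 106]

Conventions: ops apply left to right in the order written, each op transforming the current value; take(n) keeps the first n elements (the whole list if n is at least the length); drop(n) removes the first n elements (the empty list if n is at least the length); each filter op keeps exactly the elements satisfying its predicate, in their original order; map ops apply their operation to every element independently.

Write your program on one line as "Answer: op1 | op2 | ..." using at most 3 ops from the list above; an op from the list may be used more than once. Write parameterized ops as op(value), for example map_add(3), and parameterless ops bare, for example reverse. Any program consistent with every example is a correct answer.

map_mul(-6) | map_add(-2)

Check, running the answer program on each example:
  [-18, 50, -20] -> [108, -300, 120] -> [106, -302, 118]
  [29, 42, -39, -22, -35, 35, -44, 23, 14] -> [-174, -252, 234, 132, 210, -210, 264, -138, -84] -> [-176, -254, 232, 130, 208, -212, 262, -140, -86]
  [-12, -42, -50, -31, 17, -30, 33, -7, 45, 34] -> [72, 252, 300, 186, -102, 180, -198, 42, -270, -204] -> [70, 250, 298, 184, -104, 178, -200, 40, -272, -206]
  [37, -9, -30, 18, -45, -26, 21, -49, 36, -44] -> [-222, 54, 180, -108, 270, 156, -126, 294, -216, 264] -> [-224, 52, 178, -110, 268, 154, -128, 292, -218, 262]
  [45, 40, 33, 9, -4, 24] -> [-270, -240, -198, -54, 24, -144] -> [-272, -242, -200, -56, 22, -146]
  [36, 42, 45, -18] -> [-216, -252, -270, 108] -> [-218, -254, -272, 106]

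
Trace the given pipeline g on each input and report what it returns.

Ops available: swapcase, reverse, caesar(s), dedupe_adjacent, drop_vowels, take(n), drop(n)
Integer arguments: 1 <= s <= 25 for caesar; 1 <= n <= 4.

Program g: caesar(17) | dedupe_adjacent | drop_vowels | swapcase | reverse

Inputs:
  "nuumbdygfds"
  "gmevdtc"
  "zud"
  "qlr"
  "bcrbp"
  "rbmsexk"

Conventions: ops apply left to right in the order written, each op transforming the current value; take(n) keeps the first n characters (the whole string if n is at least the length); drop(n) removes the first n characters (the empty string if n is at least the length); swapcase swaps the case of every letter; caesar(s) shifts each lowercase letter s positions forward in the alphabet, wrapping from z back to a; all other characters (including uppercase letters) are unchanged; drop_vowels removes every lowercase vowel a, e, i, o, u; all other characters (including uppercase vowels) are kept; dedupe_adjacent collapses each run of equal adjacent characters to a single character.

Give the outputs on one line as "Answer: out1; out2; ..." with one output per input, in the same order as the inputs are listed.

Execution, op by op:
  "nuumbdygfds" -> "elldsupxwuj" -> "eldsupxwuj" -> "ldspxwj" -> "LDSPXWJ" -> "JWXPSDL"
  "gmevdtc" -> "xdvmukt" -> "xdvmukt" -> "xdvmkt" -> "XDVMKT" -> "TKMVDX"
  "zud" -> "qlu" -> "qlu" -> "ql" -> "QL" -> "LQ"
  "qlr" -> "hci" -> "hci" -> "hc" -> "HC" -> "CH"
  "bcrbp" -> "stisg" -> "stisg" -> "stsg" -> "STSG" -> "GSTS"
  "rbmsexk" -> "isdjvob" -> "isdjvob" -> "sdjvb" -> "SDJVB" -> "BVJDS"

"JWXPSDL"; "TKMVDX"; "LQ"; "CH"; "GSTS"; "BVJDS"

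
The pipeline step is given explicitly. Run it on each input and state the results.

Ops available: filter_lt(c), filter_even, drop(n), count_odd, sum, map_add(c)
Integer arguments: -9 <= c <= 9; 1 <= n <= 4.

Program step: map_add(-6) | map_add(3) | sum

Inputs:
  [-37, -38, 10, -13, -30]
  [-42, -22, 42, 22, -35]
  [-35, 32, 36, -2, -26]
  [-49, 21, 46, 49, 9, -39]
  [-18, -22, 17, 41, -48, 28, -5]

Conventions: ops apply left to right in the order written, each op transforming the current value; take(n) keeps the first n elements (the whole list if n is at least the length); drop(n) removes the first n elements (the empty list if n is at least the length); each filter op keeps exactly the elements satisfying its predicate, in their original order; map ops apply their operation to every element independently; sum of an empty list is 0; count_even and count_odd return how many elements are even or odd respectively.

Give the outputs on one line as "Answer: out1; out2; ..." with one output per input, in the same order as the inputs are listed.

-123; -50; -10; 19; -28

Execution, op by op:
  [-37, -38, 10, -13, -30] -> [-43, -44, 4, -19, -36] -> [-40, -41, 7, -16, -33] -> -123
  [-42, -22, 42, 22, -35] -> [-48, -28, 36, 16, -41] -> [-45, -25, 39, 19, -38] -> -50
  [-35, 32, 36, -2, -26] -> [-41, 26, 30, -8, -32] -> [-38, 29, 33, -5, -29] -> -10
  [-49, 21, 46, 49, 9, -39] -> [-55, 15, 40, 43, 3, -45] -> [-52, 18, 43, 46, 6, -42] -> 19
  [-18, -22, 17, 41, -48, 28, -5] -> [-24, -28, 11, 35, -54, 22, -11] -> [-21, -25, 14, 38, -51, 25, -8] -> -28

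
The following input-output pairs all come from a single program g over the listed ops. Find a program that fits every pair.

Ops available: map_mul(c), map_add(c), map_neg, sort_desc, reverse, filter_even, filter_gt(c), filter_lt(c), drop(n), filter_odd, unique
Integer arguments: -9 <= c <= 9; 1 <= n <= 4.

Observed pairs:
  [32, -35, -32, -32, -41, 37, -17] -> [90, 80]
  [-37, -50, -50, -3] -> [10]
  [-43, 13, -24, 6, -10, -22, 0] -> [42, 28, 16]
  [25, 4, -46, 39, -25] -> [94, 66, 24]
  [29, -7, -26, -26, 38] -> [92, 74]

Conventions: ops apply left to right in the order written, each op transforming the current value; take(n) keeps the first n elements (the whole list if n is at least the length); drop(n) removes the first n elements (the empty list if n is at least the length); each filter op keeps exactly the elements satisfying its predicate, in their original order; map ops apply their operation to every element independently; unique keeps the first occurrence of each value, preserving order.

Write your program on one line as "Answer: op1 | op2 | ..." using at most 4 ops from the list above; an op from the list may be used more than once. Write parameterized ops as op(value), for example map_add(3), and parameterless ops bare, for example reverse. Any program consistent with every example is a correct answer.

map_add(8) | map_mul(2) | sort_desc | filter_gt(6)

Check, running the answer program on each example:
  [32, -35, -32, -32, -41, 37, -17] -> [40, -27, -24, -24, -33, 45, -9] -> [80, -54, -48, -48, -66, 90, -18] -> [90, 80, -18, -48, -48, -54, -66] -> [90, 80]
  [-37, -50, -50, -3] -> [-29, -42, -42, 5] -> [-58, -84, -84, 10] -> [10, -58, -84, -84] -> [10]
  [-43, 13, -24, 6, -10, -22, 0] -> [-35, 21, -16, 14, -2, -14, 8] -> [-70, 42, -32, 28, -4, -28, 16] -> [42, 28, 16, -4, -28, -32, -70] -> [42, 28, 16]
  [25, 4, -46, 39, -25] -> [33, 12, -38, 47, -17] -> [66, 24, -76, 94, -34] -> [94, 66, 24, -34, -76] -> [94, 66, 24]
  [29, -7, -26, -26, 38] -> [37, 1, -18, -18, 46] -> [74, 2, -36, -36, 92] -> [92, 74, 2, -36, -36] -> [92, 74]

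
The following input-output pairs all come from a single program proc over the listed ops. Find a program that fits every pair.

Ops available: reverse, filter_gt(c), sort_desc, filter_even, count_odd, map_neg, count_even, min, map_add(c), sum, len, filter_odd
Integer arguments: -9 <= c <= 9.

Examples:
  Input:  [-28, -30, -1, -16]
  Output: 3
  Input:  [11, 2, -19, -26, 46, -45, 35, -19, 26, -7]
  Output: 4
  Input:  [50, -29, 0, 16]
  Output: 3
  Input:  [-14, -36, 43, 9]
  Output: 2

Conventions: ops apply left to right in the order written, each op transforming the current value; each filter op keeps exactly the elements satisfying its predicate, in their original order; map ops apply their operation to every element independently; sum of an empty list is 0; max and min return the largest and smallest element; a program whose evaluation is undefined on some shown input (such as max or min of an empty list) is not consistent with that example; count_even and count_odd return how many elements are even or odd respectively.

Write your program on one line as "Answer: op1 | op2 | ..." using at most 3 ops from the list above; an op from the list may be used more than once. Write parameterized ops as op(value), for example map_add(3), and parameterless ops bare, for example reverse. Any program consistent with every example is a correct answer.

reverse | map_add(-5) | count_odd

Check, running the answer program on each example:
  [-28, -30, -1, -16] -> [-16, -1, -30, -28] -> [-21, -6, -35, -33] -> 3
  [11, 2, -19, -26, 46, -45, 35, -19, 26, -7] -> [-7, 26, -19, 35, -45, 46, -26, -19, 2, 11] -> [-12, 21, -24, 30, -50, 41, -31, -24, -3, 6] -> 4
  [50, -29, 0, 16] -> [16, 0, -29, 50] -> [11, -5, -34, 45] -> 3
  [-14, -36, 43, 9] -> [9, 43, -36, -14] -> [4, 38, -41, -19] -> 2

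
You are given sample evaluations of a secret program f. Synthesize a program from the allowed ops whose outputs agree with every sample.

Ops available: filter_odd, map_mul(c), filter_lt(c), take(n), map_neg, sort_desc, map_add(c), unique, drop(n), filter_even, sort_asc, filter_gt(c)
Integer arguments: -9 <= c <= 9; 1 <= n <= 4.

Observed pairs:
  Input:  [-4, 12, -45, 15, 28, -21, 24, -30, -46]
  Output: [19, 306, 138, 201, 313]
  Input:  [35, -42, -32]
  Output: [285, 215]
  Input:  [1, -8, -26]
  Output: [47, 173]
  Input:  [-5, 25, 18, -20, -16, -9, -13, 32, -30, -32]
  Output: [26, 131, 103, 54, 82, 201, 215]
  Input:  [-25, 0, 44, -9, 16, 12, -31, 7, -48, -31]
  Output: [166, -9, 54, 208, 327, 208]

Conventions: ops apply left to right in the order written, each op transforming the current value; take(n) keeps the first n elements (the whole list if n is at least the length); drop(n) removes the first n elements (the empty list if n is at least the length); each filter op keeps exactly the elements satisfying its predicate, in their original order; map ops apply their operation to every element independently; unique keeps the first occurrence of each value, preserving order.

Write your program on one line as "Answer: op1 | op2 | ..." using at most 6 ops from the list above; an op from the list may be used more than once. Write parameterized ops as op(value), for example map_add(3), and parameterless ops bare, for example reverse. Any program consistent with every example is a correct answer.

filter_lt(2) | map_neg | map_mul(7) | filter_gt(-6) | map_add(-9)

Check, running the answer program on each example:
  [-4, 12, -45, 15, 28, -21, 24, -30, -46] -> [-4, -45, -21, -30, -46] -> [4, 45, 21, 30, 46] -> [28, 315, 147, 210, 322] -> [28, 315, 147, 210, 322] -> [19, 306, 138, 201, 313]
  [35, -42, -32] -> [-42, -32] -> [42, 32] -> [294, 224] -> [294, 224] -> [285, 215]
  [1, -8, -26] -> [1, -8, -26] -> [-1, 8, 26] -> [-7, 56, 182] -> [56, 182] -> [47, 173]
  [-5, 25, 18, -20, -16, -9, -13, 32, -30, -32] -> [-5, -20, -16, -9, -13, -30, -32] -> [5, 20, 16, 9, 13, 30, 32] -> [35, 140, 112, 63, 91, 210, 224] -> [35, 140, 112, 63, 91, 210, 224] -> [26, 131, 103, 54, 82, 201, 215]
  [-25, 0, 44, -9, 16, 12, -31, 7, -48, -31] -> [-25, 0, -9, -31, -48, -31] -> [25, 0, 9, 31, 48, 31] -> [175, 0, 63, 217, 336, 217] -> [175, 0, 63, 217, 336, 217] -> [166, -9, 54, 208, 327, 208]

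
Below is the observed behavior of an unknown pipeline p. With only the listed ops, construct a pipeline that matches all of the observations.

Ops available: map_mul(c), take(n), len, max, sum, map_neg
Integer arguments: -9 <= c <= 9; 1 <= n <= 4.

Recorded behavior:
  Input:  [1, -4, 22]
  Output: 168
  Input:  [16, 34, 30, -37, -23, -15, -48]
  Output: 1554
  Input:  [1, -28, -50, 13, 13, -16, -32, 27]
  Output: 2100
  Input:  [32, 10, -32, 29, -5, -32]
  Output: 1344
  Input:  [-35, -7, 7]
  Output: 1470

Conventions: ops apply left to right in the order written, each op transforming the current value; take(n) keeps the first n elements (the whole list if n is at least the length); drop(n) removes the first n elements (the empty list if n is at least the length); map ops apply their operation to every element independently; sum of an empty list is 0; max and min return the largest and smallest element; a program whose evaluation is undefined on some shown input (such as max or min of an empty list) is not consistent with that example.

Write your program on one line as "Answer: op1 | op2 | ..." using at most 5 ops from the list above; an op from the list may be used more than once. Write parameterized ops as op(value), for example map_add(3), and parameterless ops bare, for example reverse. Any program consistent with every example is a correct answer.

take(4) | map_mul(7) | map_mul(-6) | max

Check, running the answer program on each example:
  [1, -4, 22] -> [1, -4, 22] -> [7, -28, 154] -> [-42, 168, -924] -> 168
  [16, 34, 30, -37, -23, -15, -48] -> [16, 34, 30, -37] -> [112, 238, 210, -259] -> [-672, -1428, -1260, 1554] -> 1554
  [1, -28, -50, 13, 13, -16, -32, 27] -> [1, -28, -50, 13] -> [7, -196, -350, 91] -> [-42, 1176, 2100, -546] -> 2100
  [32, 10, -32, 29, -5, -32] -> [32, 10, -32, 29] -> [224, 70, -224, 203] -> [-1344, -420, 1344, -1218] -> 1344
  [-35, -7, 7] -> [-35, -7, 7] -> [-245, -49, 49] -> [1470, 294, -294] -> 1470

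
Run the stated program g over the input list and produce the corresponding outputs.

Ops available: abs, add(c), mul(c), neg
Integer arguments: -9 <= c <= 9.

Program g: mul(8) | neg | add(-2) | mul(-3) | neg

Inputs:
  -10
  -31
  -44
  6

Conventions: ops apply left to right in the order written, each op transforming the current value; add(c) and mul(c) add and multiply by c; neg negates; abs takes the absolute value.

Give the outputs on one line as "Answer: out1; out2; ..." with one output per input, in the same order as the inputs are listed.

Execution, op by op:
  -10 -> -80 -> 80 -> 78 -> -234 -> 234
  -31 -> -248 -> 248 -> 246 -> -738 -> 738
  -44 -> -352 -> 352 -> 350 -> -1050 -> 1050
  6 -> 48 -> -48 -> -50 -> 150 -> -150

234; 738; 1050; -150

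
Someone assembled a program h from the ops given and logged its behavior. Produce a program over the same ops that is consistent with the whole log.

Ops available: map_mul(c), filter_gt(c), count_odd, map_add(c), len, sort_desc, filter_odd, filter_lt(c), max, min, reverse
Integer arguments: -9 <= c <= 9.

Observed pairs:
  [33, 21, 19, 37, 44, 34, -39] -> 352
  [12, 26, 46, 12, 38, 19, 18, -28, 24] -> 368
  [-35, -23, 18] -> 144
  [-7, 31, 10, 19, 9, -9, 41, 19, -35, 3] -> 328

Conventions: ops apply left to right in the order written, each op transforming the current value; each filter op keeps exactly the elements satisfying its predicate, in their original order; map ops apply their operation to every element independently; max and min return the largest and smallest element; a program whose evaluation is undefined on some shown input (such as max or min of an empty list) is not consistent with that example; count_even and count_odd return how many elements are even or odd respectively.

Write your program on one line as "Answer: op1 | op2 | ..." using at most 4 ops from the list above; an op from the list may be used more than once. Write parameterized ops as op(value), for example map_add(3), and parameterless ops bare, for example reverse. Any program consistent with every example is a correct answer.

sort_desc | map_mul(8) | max

Check, running the answer program on each example:
  [33, 21, 19, 37, 44, 34, -39] -> [44, 37, 34, 33, 21, 19, -39] -> [352, 296, 272, 264, 168, 152, -312] -> 352
  [12, 26, 46, 12, 38, 19, 18, -28, 24] -> [46, 38, 26, 24, 19, 18, 12, 12, -28] -> [368, 304, 208, 192, 152, 144, 96, 96, -224] -> 368
  [-35, -23, 18] -> [18, -23, -35] -> [144, -184, -280] -> 144
  [-7, 31, 10, 19, 9, -9, 41, 19, -35, 3] -> [41, 31, 19, 19, 10, 9, 3, -7, -9, -35] -> [328, 248, 152, 152, 80, 72, 24, -56, -72, -280] -> 328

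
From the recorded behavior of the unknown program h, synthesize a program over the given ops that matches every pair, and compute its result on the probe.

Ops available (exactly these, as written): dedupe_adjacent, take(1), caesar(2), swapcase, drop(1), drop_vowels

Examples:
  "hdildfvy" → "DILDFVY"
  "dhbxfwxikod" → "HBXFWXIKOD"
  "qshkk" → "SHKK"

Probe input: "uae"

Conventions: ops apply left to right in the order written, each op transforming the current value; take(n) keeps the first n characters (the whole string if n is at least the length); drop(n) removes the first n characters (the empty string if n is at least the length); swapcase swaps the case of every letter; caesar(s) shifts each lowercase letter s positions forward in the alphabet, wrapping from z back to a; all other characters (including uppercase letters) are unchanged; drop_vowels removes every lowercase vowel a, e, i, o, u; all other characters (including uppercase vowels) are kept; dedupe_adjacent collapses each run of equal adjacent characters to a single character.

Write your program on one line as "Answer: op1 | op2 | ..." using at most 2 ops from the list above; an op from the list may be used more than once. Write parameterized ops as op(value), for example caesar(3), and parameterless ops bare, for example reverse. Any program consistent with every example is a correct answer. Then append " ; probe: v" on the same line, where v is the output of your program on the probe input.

drop(1) | swapcase ; probe: "AE"

Check, running the answer program on each example:
  "hdildfvy" -> "dildfvy" -> "DILDFVY"
  "dhbxfwxikod" -> "hbxfwxikod" -> "HBXFWXIKOD"
  "qshkk" -> "shkk" -> "SHKK"
  probe: "uae" -> "ae" -> "AE"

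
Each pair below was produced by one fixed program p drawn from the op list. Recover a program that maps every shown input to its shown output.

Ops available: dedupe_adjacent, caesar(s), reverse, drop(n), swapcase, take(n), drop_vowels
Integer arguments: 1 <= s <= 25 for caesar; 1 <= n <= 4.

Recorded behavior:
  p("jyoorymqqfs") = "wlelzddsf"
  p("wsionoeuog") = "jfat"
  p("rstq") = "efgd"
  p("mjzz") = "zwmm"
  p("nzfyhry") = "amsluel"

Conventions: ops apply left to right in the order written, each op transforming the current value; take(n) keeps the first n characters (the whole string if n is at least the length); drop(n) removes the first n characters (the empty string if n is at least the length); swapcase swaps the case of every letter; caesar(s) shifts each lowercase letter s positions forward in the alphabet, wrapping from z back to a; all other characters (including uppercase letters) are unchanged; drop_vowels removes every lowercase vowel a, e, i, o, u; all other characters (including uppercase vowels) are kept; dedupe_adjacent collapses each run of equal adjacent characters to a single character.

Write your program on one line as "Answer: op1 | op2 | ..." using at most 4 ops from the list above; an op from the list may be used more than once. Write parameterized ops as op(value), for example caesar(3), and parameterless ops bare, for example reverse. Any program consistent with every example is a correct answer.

drop_vowels | caesar(11) | caesar(2)

Check, running the answer program on each example:
  "jyoorymqqfs" -> "jyrymqqfs" -> "ujcjxbbqd" -> "wlelzddsf"
  "wsionoeuog" -> "wsng" -> "hdyr" -> "jfat"
  "rstq" -> "rstq" -> "cdeb" -> "efgd"
  "mjzz" -> "mjzz" -> "xukk" -> "zwmm"
  "nzfyhry" -> "nzfyhry" -> "ykqjscj" -> "amsluel"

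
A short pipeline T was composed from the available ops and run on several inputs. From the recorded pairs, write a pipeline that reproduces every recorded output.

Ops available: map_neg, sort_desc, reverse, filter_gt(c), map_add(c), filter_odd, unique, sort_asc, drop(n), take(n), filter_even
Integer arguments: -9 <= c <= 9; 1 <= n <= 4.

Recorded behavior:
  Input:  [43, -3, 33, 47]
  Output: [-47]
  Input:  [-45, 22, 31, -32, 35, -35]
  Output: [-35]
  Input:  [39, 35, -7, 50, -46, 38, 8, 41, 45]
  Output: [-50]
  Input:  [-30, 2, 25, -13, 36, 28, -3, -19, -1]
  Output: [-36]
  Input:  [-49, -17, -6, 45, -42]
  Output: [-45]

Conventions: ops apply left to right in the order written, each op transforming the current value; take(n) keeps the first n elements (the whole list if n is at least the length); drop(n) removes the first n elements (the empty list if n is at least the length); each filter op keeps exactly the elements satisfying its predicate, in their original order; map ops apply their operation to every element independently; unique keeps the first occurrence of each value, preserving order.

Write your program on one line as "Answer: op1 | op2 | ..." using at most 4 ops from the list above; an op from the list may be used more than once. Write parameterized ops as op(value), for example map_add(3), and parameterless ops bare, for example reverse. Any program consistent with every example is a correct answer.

sort_desc | map_neg | take(1)

Check, running the answer program on each example:
  [43, -3, 33, 47] -> [47, 43, 33, -3] -> [-47, -43, -33, 3] -> [-47]
  [-45, 22, 31, -32, 35, -35] -> [35, 31, 22, -32, -35, -45] -> [-35, -31, -22, 32, 35, 45] -> [-35]
  [39, 35, -7, 50, -46, 38, 8, 41, 45] -> [50, 45, 41, 39, 38, 35, 8, -7, -46] -> [-50, -45, -41, -39, -38, -35, -8, 7, 46] -> [-50]
  [-30, 2, 25, -13, 36, 28, -3, -19, -1] -> [36, 28, 25, 2, -1, -3, -13, -19, -30] -> [-36, -28, -25, -2, 1, 3, 13, 19, 30] -> [-36]
  [-49, -17, -6, 45, -42] -> [45, -6, -17, -42, -49] -> [-45, 6, 17, 42, 49] -> [-45]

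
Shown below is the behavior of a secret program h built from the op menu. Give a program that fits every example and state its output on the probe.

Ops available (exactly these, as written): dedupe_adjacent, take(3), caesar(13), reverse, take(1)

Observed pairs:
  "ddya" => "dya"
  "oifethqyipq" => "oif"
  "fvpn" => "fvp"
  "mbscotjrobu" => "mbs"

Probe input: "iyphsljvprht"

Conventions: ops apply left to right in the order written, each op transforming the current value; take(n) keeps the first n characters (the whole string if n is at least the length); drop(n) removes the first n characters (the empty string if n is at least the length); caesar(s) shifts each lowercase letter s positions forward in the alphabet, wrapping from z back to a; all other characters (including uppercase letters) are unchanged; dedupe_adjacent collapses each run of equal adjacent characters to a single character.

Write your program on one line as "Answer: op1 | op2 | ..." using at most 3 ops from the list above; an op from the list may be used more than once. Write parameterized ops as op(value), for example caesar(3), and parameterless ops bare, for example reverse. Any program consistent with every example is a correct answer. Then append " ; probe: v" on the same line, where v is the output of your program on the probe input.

dedupe_adjacent | take(3) ; probe: "iyp"

Check, running the answer program on each example:
  "ddya" -> "dya" -> "dya"
  "oifethqyipq" -> "oifethqyipq" -> "oif"
  "fvpn" -> "fvpn" -> "fvp"
  "mbscotjrobu" -> "mbscotjrobu" -> "mbs"
  probe: "iyphsljvprht" -> "iyphsljvprht" -> "iyp"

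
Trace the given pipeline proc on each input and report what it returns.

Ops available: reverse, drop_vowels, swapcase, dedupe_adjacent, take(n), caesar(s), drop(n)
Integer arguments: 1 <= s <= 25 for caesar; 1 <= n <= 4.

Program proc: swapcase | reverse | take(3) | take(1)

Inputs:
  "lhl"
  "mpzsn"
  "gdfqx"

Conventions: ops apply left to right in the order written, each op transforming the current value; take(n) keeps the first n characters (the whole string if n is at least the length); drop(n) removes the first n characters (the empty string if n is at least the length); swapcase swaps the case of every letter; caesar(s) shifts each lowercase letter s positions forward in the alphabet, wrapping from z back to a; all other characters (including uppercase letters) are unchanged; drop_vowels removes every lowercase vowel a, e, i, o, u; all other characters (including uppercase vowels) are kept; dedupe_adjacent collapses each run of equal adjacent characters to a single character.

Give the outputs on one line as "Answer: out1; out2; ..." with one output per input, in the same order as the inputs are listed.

"L"; "N"; "X"

Execution, op by op:
  "lhl" -> "LHL" -> "LHL" -> "LHL" -> "L"
  "mpzsn" -> "MPZSN" -> "NSZPM" -> "NSZ" -> "N"
  "gdfqx" -> "GDFQX" -> "XQFDG" -> "XQF" -> "X"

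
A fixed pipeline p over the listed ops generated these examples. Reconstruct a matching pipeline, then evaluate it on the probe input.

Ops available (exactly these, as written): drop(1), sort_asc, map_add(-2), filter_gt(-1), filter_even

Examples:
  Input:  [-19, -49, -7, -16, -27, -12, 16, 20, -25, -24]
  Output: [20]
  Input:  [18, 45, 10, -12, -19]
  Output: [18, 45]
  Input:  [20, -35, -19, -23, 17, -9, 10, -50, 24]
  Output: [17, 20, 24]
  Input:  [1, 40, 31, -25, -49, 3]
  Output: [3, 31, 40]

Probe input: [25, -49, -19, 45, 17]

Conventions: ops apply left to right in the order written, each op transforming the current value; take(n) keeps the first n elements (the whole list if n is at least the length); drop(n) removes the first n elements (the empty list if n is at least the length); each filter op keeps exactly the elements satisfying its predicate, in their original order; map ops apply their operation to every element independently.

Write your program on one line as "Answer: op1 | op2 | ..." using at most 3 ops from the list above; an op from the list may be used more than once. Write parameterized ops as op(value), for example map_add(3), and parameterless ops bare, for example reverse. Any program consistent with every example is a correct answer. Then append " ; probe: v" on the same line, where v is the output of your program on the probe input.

filter_gt(-1) | sort_asc | drop(1) ; probe: [25, 45]

Check, running the answer program on each example:
  [-19, -49, -7, -16, -27, -12, 16, 20, -25, -24] -> [16, 20] -> [16, 20] -> [20]
  [18, 45, 10, -12, -19] -> [18, 45, 10] -> [10, 18, 45] -> [18, 45]
  [20, -35, -19, -23, 17, -9, 10, -50, 24] -> [20, 17, 10, 24] -> [10, 17, 20, 24] -> [17, 20, 24]
  [1, 40, 31, -25, -49, 3] -> [1, 40, 31, 3] -> [1, 3, 31, 40] -> [3, 31, 40]
  probe: [25, -49, -19, 45, 17] -> [25, 45, 17] -> [17, 25, 45] -> [25, 45]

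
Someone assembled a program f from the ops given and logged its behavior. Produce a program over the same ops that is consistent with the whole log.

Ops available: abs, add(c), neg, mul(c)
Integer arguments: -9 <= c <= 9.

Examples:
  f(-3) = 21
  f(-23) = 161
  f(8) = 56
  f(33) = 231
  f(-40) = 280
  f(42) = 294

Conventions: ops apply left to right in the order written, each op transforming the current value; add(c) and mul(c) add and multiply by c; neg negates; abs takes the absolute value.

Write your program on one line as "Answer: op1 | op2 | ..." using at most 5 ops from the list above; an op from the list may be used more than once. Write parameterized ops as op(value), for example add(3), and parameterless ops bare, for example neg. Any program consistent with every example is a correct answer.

neg | abs | mul(-7) | mul(-1)

Check, running the answer program on each example:
  -3 -> 3 -> 3 -> -21 -> 21
  -23 -> 23 -> 23 -> -161 -> 161
  8 -> -8 -> 8 -> -56 -> 56
  33 -> -33 -> 33 -> -231 -> 231
  -40 -> 40 -> 40 -> -280 -> 280
  42 -> -42 -> 42 -> -294 -> 294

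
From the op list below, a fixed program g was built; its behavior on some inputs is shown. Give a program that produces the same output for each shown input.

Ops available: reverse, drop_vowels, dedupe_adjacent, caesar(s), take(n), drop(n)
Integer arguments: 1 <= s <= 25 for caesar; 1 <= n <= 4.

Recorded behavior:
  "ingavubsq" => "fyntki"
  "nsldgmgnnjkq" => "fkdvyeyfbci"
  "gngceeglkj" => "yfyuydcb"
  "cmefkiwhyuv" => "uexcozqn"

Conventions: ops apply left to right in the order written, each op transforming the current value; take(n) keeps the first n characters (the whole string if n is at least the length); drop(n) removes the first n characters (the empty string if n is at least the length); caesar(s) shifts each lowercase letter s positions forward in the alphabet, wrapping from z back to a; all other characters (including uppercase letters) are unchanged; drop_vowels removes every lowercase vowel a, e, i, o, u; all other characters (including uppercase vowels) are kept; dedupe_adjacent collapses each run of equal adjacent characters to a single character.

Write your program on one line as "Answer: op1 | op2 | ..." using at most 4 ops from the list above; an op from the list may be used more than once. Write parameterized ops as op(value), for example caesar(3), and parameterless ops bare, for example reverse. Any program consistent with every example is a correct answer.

dedupe_adjacent | drop_vowels | caesar(18)

Check, running the answer program on each example:
  "ingavubsq" -> "ingavubsq" -> "ngvbsq" -> "fyntki"
  "nsldgmgnnjkq" -> "nsldgmgnjkq" -> "nsldgmgnjkq" -> "fkdvyeyfbci"
  "gngceeglkj" -> "gngceglkj" -> "gngcglkj" -> "yfyuydcb"
  "cmefkiwhyuv" -> "cmefkiwhyuv" -> "cmfkwhyv" -> "uexcozqn"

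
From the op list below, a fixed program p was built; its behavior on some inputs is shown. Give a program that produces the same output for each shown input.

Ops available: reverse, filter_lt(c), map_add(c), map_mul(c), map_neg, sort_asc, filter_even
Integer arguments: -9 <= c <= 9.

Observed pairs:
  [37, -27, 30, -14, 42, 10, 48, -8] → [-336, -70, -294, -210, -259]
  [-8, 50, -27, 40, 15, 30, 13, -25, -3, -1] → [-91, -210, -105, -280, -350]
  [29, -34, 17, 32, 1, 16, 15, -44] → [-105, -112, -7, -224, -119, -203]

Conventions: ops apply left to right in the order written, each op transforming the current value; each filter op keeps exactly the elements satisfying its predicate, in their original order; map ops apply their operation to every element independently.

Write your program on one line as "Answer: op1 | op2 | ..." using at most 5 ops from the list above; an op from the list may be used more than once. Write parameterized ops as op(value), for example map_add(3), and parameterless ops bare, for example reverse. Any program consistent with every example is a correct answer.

map_mul(7) | map_neg | reverse | filter_lt(-1)

Check, running the answer program on each example:
  [37, -27, 30, -14, 42, 10, 48, -8] -> [259, -189, 210, -98, 294, 70, 336, -56] -> [-259, 189, -210, 98, -294, -70, -336, 56] -> [56, -336, -70, -294, 98, -210, 189, -259] -> [-336, -70, -294, -210, -259]
  [-8, 50, -27, 40, 15, 30, 13, -25, -3, -1] -> [-56, 350, -189, 280, 105, 210, 91, -175, -21, -7] -> [56, -350, 189, -280, -105, -210, -91, 175, 21, 7] -> [7, 21, 175, -91, -210, -105, -280, 189, -350, 56] -> [-91, -210, -105, -280, -350]
  [29, -34, 17, 32, 1, 16, 15, -44] -> [203, -238, 119, 224, 7, 112, 105, -308] -> [-203, 238, -119, -224, -7, -112, -105, 308] -> [308, -105, -112, -7, -224, -119, 238, -203] -> [-105, -112, -7, -224, -119, -203]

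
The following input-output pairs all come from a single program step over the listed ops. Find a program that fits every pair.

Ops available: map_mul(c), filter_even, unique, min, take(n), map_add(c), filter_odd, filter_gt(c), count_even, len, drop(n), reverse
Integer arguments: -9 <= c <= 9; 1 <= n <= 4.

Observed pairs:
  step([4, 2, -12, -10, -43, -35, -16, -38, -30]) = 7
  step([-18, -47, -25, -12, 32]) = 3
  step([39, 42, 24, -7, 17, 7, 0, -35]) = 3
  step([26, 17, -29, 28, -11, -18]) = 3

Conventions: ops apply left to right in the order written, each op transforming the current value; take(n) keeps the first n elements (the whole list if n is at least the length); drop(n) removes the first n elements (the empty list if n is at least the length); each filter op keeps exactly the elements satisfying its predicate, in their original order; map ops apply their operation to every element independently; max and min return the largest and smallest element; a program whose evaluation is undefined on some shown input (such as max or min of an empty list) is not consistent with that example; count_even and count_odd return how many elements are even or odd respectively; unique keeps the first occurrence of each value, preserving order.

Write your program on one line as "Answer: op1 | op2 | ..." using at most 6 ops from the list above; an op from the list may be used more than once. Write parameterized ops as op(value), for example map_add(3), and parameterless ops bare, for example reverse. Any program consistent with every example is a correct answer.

map_add(-8) | map_mul(-9) | map_mul(-3) | map_mul(-7) | filter_even | len

Check, running the answer program on each example:
  [4, 2, -12, -10, -43, -35, -16, -38, -30] -> [-4, -6, -20, -18, -51, -43, -24, -46, -38] -> [36, 54, 180, 162, 459, 387, 216, 414, 342] -> [-108, -162, -540, -486, -1377, -1161, -648, -1242, -1026] -> [756, 1134, 3780, 3402, 9639, 8127, 4536, 8694, 7182] -> [756, 1134, 3780, 3402, 4536, 8694, 7182] -> 7
  [-18, -47, -25, -12, 32] -> [-26, -55, -33, -20, 24] -> [234, 495, 297, 180, -216] -> [-702, -1485, -891, -540, 648] -> [4914, 10395, 6237, 3780, -4536] -> [4914, 3780, -4536] -> 3
  [39, 42, 24, -7, 17, 7, 0, -35] -> [31, 34, 16, -15, 9, -1, -8, -43] -> [-279, -306, -144, 135, -81, 9, 72, 387] -> [837, 918, 432, -405, 243, -27, -216, -1161] -> [-5859, -6426, -3024, 2835, -1701, 189, 1512, 8127] -> [-6426, -3024, 1512] -> 3
  [26, 17, -29, 28, -11, -18] -> [18, 9, -37, 20, -19, -26] -> [-162, -81, 333, -180, 171, 234] -> [486, 243, -999, 540, -513, -702] -> [-3402, -1701, 6993, -3780, 3591, 4914] -> [-3402, -3780, 4914] -> 3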